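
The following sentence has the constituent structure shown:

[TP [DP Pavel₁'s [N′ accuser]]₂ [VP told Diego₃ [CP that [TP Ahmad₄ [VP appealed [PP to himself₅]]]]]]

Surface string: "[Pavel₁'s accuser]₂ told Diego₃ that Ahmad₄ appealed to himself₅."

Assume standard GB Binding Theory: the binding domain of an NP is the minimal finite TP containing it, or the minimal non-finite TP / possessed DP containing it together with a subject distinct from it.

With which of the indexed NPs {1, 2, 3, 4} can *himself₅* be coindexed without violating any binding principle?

*himself* is an anaphor, so Principle A applies: it must be bound in its binding domain.
Binding domain of *himself₅*: the embedded TP, whose subject is Ahmad₄.
*Pavel₁* does not c-command the anaphor → cannot bind it.
*[Pavel₁'s accuser]₂* c-commands the anaphor but is outside its binding domain → cannot satisfy Principle A.
*Diego₃* c-commands the anaphor but is outside its binding domain → cannot satisfy Principle A.
*Ahmad₄* c-commands the anaphor within its binding domain → licit binder.

{4}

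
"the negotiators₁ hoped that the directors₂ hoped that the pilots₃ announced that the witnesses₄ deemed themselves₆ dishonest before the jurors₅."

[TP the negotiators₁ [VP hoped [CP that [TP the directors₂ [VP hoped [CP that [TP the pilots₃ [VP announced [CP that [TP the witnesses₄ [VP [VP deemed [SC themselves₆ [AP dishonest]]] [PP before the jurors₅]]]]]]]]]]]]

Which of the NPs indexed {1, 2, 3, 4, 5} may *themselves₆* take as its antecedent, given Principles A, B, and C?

{4}

*themselves* is an anaphor, so Principle A applies: it must be bound in its binding domain.
Binding domain of *themselves₆*: the embedded TP, whose subject is the witnesses₄.
*the negotiators₁* c-commands the anaphor but is outside its binding domain → cannot satisfy Principle A.
*the directors₂* c-commands the anaphor but is outside its binding domain → cannot satisfy Principle A.
*the pilots₃* c-commands the anaphor but is outside its binding domain → cannot satisfy Principle A.
*the witnesses₄* c-commands the anaphor within its binding domain → licit binder.
*the jurors₅* does not c-command the anaphor → cannot bind it.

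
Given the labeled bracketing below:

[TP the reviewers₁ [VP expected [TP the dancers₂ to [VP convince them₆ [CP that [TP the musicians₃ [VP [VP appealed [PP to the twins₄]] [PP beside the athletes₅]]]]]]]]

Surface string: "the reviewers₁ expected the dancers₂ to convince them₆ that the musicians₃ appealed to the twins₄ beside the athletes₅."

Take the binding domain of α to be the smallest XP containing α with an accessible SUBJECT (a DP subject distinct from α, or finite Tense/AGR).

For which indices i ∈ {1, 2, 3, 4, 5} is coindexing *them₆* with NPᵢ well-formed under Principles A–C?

{1}

*them* is a pronoun, so Principle B applies: it must be free in its binding domain.
Binding domain of *them₆*: the embedded TP, whose subject is the dancers₂.
*the reviewers₁* c-commands the pronoun but from outside its binding domain, and is not c-commanded by it → coindexation permitted.
*the dancers₂* c-commands the pronoun within its binding domain → coindexation would violate Principle B.
*the musicians₃*: the pronoun c-commands this R-expression → coindexation would violate Principle C on *the musicians₃*.
*the twins₄*: the pronoun c-commands this R-expression → coindexation would violate Principle C on *the twins₄*.
*the athletes₅*: the pronoun c-commands this R-expression → coindexation would violate Principle C on *the athletes₅*.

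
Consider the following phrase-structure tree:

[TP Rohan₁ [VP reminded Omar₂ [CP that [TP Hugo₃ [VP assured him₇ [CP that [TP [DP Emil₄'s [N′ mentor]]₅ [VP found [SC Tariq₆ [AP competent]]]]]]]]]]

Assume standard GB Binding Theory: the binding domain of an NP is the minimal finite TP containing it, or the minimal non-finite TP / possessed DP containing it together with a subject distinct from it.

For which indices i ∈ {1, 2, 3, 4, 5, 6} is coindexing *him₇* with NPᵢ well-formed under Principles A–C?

{1, 2}

*him* is a pronoun, so Principle B applies: it must be free in its binding domain.
Binding domain of *him₇*: the embedded TP, whose subject is Hugo₃.
*Rohan₁* c-commands the pronoun but from outside its binding domain, and is not c-commanded by it → coindexation permitted.
*Omar₂* c-commands the pronoun but from outside its binding domain, and is not c-commanded by it → coindexation permitted.
*Hugo₃* c-commands the pronoun within its binding domain → coindexation would violate Principle B.
*Emil₄*: the pronoun c-commands this R-expression → coindexation would violate Principle C on *Emil₄*.
*[Emil₄'s mentor]₅*: the pronoun c-commands this R-expression → coindexation would violate Principle C on *[Emil₄'s mentor]₅*.
*Tariq₆*: the pronoun c-commands this R-expression → coindexation would violate Principle C on *Tariq₆*.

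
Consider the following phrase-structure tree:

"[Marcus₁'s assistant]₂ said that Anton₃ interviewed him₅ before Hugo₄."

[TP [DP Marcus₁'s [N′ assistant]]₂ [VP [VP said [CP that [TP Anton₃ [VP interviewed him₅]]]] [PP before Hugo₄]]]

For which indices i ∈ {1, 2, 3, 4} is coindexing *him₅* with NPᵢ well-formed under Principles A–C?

*him* is a pronoun, so Principle B applies: it must be free in its binding domain.
Binding domain of *him₅*: the embedded TP, whose subject is Anton₃.
*Marcus₁* and the pronoun do not c-command one another → neither Principle B nor Principle C is at stake; coindexation permitted.
*[Marcus₁'s assistant]₂* c-commands the pronoun but from outside its binding domain, and is not c-commanded by it → coindexation permitted.
*Anton₃* c-commands the pronoun within its binding domain → coindexation would violate Principle B.
*Hugo₄* and the pronoun do not c-command one another → neither Principle B nor Principle C is at stake; coindexation permitted.

{1, 2, 4}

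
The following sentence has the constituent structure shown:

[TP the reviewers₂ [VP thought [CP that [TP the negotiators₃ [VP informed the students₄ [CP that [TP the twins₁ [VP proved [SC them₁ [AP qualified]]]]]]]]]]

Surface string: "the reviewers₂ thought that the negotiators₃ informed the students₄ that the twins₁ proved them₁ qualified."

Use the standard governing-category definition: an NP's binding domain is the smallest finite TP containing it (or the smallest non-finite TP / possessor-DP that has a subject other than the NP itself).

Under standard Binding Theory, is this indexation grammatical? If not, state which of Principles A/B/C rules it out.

The two coindexed NPs are *the twins₁* and *them₁*.
*them₁* is a pronoun. Its binding domain is the embedded TP, whose subject is the twins₁.
*the twins₁* c-commands it within that domain and carries the same index.
The pronoun is locally bound → Principle B violation.

Principle B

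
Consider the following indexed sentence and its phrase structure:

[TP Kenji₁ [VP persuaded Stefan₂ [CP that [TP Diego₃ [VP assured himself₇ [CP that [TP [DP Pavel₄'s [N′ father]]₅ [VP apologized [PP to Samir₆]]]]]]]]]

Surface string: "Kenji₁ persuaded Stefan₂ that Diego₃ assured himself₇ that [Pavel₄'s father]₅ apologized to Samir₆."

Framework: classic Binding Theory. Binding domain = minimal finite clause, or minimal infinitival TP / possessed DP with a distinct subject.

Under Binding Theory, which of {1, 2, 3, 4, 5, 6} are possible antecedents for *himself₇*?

{3}

*himself* is an anaphor, so Principle A applies: it must be bound in its binding domain.
Binding domain of *himself₇*: the embedded TP, whose subject is Diego₃.
*Kenji₁* c-commands the anaphor but is outside its binding domain → cannot satisfy Principle A.
*Stefan₂* c-commands the anaphor but is outside its binding domain → cannot satisfy Principle A.
*Diego₃* c-commands the anaphor within its binding domain → licit binder.
*Pavel₄* does not c-command the anaphor → cannot bind it.
*[Pavel₄'s father]₅* does not c-command the anaphor → cannot bind it.
*Samir₆* does not c-command the anaphor → cannot bind it.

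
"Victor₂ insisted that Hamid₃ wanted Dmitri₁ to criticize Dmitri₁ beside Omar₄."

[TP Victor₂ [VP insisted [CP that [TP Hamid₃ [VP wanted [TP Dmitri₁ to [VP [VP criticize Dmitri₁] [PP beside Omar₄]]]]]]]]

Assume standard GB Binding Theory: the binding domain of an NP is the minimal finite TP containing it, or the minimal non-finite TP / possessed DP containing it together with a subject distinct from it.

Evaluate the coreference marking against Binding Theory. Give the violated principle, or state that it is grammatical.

The two coindexed NPs are *Dmitri₁* (the lower occurrence) and *Dmitri₁* (the higher occurrence).
*Dmitri₁* (the lower occurrence) is an R-expression. Principle C requires it to be free everywhere.
*Dmitri₁* (the higher occurrence) c-commands it and carries the same index.
The R-expression is bound → Principle C violation.

Principle C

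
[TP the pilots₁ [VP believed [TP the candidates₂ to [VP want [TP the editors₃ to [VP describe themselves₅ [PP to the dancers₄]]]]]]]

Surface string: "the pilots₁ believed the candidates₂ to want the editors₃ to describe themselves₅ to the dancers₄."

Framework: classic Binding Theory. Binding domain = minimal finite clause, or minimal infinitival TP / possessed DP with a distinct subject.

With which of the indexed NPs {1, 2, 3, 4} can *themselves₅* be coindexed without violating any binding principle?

{3}

*themselves* is an anaphor, so Principle A applies: it must be bound in its binding domain.
Binding domain of *themselves₅*: the embedded TP, whose subject is the editors₃.
*the pilots₁* c-commands the anaphor but is outside its binding domain → cannot satisfy Principle A.
*the candidates₂* c-commands the anaphor but is outside its binding domain → cannot satisfy Principle A.
*the editors₃* c-commands the anaphor within its binding domain → licit binder.
*the dancers₄* does not c-command the anaphor → cannot bind it.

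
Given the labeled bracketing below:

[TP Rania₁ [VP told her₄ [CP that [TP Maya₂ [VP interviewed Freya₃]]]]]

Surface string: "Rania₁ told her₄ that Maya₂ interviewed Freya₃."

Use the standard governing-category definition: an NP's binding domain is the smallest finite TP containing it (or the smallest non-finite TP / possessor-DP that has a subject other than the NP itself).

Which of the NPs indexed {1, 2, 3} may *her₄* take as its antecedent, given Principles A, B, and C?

none

*her* is a pronoun, so Principle B applies: it must be free in its binding domain.
Binding domain of *her₄*: the matrix TP, whose subject is Rania₁.
*Rania₁* c-commands the pronoun within its binding domain → coindexation would violate Principle B.
*Maya₂*: the pronoun c-commands this R-expression → coindexation would violate Principle C on *Maya₂*.
*Freya₃*: the pronoun c-commands this R-expression → coindexation would violate Principle C on *Freya₃*.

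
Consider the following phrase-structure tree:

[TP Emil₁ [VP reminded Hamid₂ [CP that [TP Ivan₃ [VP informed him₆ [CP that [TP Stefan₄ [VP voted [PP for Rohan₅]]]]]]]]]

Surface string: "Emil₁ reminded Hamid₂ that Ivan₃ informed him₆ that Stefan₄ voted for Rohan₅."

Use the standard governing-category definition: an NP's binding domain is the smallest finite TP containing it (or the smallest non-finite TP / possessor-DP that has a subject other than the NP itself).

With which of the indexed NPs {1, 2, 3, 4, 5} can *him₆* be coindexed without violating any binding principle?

{1, 2}

*him* is a pronoun, so Principle B applies: it must be free in its binding domain.
Binding domain of *him₆*: the embedded TP, whose subject is Ivan₃.
*Emil₁* c-commands the pronoun but from outside its binding domain, and is not c-commanded by it → coindexation permitted.
*Hamid₂* c-commands the pronoun but from outside its binding domain, and is not c-commanded by it → coindexation permitted.
*Ivan₃* c-commands the pronoun within its binding domain → coindexation would violate Principle B.
*Stefan₄*: the pronoun c-commands this R-expression → coindexation would violate Principle C on *Stefan₄*.
*Rohan₅*: the pronoun c-commands this R-expression → coindexation would violate Principle C on *Rohan₅*.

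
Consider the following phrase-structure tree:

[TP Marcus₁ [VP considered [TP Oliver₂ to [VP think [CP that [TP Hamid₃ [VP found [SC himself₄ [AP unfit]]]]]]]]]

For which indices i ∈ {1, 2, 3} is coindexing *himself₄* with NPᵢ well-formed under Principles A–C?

{3}

*himself* is an anaphor, so Principle A applies: it must be bound in its binding domain.
Binding domain of *himself₄*: the embedded TP, whose subject is Hamid₃.
*Marcus₁* c-commands the anaphor but is outside its binding domain → cannot satisfy Principle A.
*Oliver₂* c-commands the anaphor but is outside its binding domain → cannot satisfy Principle A.
*Hamid₃* c-commands the anaphor within its binding domain → licit binder.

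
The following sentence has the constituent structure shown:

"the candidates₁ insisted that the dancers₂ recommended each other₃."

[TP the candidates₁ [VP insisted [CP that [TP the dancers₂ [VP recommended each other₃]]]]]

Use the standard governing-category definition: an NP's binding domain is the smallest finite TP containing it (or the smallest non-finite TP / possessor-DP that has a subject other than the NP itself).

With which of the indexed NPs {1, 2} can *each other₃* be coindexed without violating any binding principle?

{2}

*each other* is an anaphor, so Principle A applies: it must be bound in its binding domain.
Binding domain of *each other₃*: the embedded TP, whose subject is the dancers₂.
*the candidates₁* c-commands the anaphor but is outside its binding domain → cannot satisfy Principle A.
*the dancers₂* c-commands the anaphor within its binding domain → licit binder.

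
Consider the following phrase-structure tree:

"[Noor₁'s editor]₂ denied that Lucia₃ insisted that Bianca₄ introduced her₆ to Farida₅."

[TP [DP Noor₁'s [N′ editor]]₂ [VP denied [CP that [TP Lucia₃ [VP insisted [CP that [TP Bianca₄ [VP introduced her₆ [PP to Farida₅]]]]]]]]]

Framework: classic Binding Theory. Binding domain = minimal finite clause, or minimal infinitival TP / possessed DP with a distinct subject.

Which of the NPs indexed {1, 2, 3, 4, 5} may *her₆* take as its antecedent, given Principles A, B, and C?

*her* is a pronoun, so Principle B applies: it must be free in its binding domain.
Binding domain of *her₆*: the embedded TP, whose subject is Bianca₄.
*Noor₁* and the pronoun do not c-command one another → neither Principle B nor Principle C is at stake; coindexation permitted.
*[Noor₁'s editor]₂* c-commands the pronoun but from outside its binding domain, and is not c-commanded by it → coindexation permitted.
*Lucia₃* c-commands the pronoun but from outside its binding domain, and is not c-commanded by it → coindexation permitted.
*Bianca₄* c-commands the pronoun within its binding domain → coindexation would violate Principle B.
*Farida₅*: the pronoun c-commands this R-expression → coindexation would violate Principle C on *Farida₅*.

{1, 2, 3}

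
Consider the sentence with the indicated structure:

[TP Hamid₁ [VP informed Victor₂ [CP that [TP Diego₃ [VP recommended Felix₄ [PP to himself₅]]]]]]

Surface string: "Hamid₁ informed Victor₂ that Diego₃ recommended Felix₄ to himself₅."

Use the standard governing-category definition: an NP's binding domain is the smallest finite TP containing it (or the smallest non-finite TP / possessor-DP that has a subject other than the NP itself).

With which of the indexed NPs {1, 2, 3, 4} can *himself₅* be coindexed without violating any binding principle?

*himself* is an anaphor, so Principle A applies: it must be bound in its binding domain.
Binding domain of *himself₅*: the embedded TP, whose subject is Diego₃.
*Hamid₁* c-commands the anaphor but is outside its binding domain → cannot satisfy Principle A.
*Victor₂* c-commands the anaphor but is outside its binding domain → cannot satisfy Principle A.
*Diego₃* c-commands the anaphor within its binding domain → licit binder.
*Felix₄* c-commands the anaphor within its binding domain → licit binder.

{3, 4}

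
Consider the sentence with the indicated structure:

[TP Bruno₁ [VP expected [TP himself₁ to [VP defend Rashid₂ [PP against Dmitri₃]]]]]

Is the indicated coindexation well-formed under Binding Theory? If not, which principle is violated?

The two coindexed NPs are *Bruno₁* and *himself₁*.
*himself₁* is an anaphor; its binding domain is the matrix TP, whose subject is Bruno₁. *Bruno₁* c-commands it within that domain and shares its index, so Principle A is satisfied.
*Bruno₁* is an R-expression; *himself₁* does not c-command it, and no other NP shares its index, so Principle C is satisfied.
All principles are respected.

grammatical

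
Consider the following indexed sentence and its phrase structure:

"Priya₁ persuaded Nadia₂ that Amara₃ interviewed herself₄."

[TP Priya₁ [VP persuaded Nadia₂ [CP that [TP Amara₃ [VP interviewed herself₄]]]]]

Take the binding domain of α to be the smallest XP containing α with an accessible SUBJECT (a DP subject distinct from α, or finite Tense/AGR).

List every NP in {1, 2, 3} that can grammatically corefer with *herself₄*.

{3}

*herself* is an anaphor, so Principle A applies: it must be bound in its binding domain.
Binding domain of *herself₄*: the embedded TP, whose subject is Amara₃.
*Priya₁* c-commands the anaphor but is outside its binding domain → cannot satisfy Principle A.
*Nadia₂* c-commands the anaphor but is outside its binding domain → cannot satisfy Principle A.
*Amara₃* c-commands the anaphor within its binding domain → licit binder.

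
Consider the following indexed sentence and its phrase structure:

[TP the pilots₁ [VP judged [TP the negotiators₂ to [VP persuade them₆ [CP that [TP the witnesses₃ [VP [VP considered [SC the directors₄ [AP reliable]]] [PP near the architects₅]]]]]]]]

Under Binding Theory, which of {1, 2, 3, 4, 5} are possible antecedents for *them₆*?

{1}

*them* is a pronoun, so Principle B applies: it must be free in its binding domain.
Binding domain of *them₆*: the embedded TP, whose subject is the negotiators₂.
*the pilots₁* c-commands the pronoun but from outside its binding domain, and is not c-commanded by it → coindexation permitted.
*the negotiators₂* c-commands the pronoun within its binding domain → coindexation would violate Principle B.
*the witnesses₃*: the pronoun c-commands this R-expression → coindexation would violate Principle C on *the witnesses₃*.
*the directors₄*: the pronoun c-commands this R-expression → coindexation would violate Principle C on *the directors₄*.
*the architects₅*: the pronoun c-commands this R-expression → coindexation would violate Principle C on *the architects₅*.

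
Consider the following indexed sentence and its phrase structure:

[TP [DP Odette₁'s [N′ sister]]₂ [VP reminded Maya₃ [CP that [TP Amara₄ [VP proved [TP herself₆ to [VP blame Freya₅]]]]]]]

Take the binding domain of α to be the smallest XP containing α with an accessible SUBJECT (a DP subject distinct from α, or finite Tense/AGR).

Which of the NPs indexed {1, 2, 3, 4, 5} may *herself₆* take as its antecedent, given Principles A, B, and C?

{4}

*herself* is an anaphor, so Principle A applies: it must be bound in its binding domain.
Binding domain of *herself₆*: the embedded TP, whose subject is Amara₄.
*Odette₁* does not c-command the anaphor → cannot bind it.
*[Odette₁'s sister]₂* c-commands the anaphor but is outside its binding domain → cannot satisfy Principle A.
*Maya₃* c-commands the anaphor but is outside its binding domain → cannot satisfy Principle A.
*Amara₄* c-commands the anaphor within its binding domain → licit binder.
*Freya₅* does not c-command the anaphor → cannot bind it.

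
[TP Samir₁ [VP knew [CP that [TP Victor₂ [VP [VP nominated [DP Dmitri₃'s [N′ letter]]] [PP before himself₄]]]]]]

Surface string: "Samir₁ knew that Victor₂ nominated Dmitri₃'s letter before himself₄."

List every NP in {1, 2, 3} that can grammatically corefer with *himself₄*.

*himself* is an anaphor, so Principle A applies: it must be bound in its binding domain.
Binding domain of *himself₄*: the embedded TP, whose subject is Victor₂.
*Samir₁* c-commands the anaphor but is outside its binding domain → cannot satisfy Principle A.
*Victor₂* c-commands the anaphor within its binding domain → licit binder.
*Dmitri₃* does not c-command the anaphor → cannot bind it.

{2}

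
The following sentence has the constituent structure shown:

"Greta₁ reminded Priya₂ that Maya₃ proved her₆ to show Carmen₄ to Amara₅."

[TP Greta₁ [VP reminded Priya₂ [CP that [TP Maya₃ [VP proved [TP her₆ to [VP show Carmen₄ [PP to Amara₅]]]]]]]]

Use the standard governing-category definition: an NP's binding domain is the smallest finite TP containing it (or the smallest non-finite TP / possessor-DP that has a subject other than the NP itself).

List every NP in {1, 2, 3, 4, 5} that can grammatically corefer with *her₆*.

{1, 2}

*her* is a pronoun, so Principle B applies: it must be free in its binding domain.
Binding domain of *her₆*: the embedded TP, whose subject is Maya₃.
*Greta₁* c-commands the pronoun but from outside its binding domain, and is not c-commanded by it → coindexation permitted.
*Priya₂* c-commands the pronoun but from outside its binding domain, and is not c-commanded by it → coindexation permitted.
*Maya₃* c-commands the pronoun within its binding domain → coindexation would violate Principle B.
*Carmen₄*: the pronoun c-commands this R-expression → coindexation would violate Principle C on *Carmen₄*.
*Amara₅*: the pronoun c-commands this R-expression → coindexation would violate Principle C on *Amara₅*.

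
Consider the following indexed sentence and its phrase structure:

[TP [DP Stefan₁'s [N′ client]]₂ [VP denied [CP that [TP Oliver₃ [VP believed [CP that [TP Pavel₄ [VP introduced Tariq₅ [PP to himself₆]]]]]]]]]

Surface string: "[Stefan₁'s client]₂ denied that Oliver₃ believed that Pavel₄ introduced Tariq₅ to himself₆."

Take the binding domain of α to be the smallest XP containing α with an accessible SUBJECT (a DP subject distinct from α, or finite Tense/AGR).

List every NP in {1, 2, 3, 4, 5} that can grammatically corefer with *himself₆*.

*himself* is an anaphor, so Principle A applies: it must be bound in its binding domain.
Binding domain of *himself₆*: the embedded TP, whose subject is Pavel₄.
*Stefan₁* does not c-command the anaphor → cannot bind it.
*[Stefan₁'s client]₂* c-commands the anaphor but is outside its binding domain → cannot satisfy Principle A.
*Oliver₃* c-commands the anaphor but is outside its binding domain → cannot satisfy Principle A.
*Pavel₄* c-commands the anaphor within its binding domain → licit binder.
*Tariq₅* c-commands the anaphor within its binding domain → licit binder.

{4, 5}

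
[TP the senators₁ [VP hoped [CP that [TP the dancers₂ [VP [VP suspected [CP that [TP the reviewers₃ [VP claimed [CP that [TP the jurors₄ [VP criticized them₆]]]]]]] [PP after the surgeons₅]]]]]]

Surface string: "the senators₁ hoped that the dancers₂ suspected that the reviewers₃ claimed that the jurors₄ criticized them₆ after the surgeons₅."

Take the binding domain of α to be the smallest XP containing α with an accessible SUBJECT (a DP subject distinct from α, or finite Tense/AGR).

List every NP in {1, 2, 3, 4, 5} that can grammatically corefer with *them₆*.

*them* is a pronoun, so Principle B applies: it must be free in its binding domain.
Binding domain of *them₆*: the embedded TP, whose subject is the jurors₄.
*the senators₁* c-commands the pronoun but from outside its binding domain, and is not c-commanded by it → coindexation permitted.
*the dancers₂* c-commands the pronoun but from outside its binding domain, and is not c-commanded by it → coindexation permitted.
*the reviewers₃* c-commands the pronoun but from outside its binding domain, and is not c-commanded by it → coindexation permitted.
*the jurors₄* c-commands the pronoun within its binding domain → coindexation would violate Principle B.
*the surgeons₅* and the pronoun do not c-command one another → neither Principle B nor Principle C is at stake; coindexation permitted.

{1, 2, 3, 5}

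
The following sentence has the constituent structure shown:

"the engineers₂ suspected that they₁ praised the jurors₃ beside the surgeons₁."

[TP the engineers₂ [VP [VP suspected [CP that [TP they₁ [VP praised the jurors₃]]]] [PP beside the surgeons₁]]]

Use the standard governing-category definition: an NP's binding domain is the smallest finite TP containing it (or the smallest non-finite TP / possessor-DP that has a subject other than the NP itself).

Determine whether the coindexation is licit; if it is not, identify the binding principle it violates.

The two coindexed NPs are *the surgeons₁* and *they₁*.
*they₁* is a pronoun; nothing c-commands it within its binding domain (the embedded TP.), so Principle B holds trivially.
*the surgeons₁* is an R-expression; *they₁* does not c-command it, and no other NP shares its index, so Principle C is satisfied.
All principles are respected.

grammatical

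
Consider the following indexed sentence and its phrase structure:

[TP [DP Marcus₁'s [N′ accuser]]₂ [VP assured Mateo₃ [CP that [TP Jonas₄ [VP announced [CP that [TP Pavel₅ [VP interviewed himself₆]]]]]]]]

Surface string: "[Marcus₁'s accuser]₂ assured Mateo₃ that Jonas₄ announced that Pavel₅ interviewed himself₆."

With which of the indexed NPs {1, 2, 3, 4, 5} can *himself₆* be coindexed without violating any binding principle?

*himself* is an anaphor, so Principle A applies: it must be bound in its binding domain.
Binding domain of *himself₆*: the embedded TP, whose subject is Pavel₅.
*Marcus₁* does not c-command the anaphor → cannot bind it.
*[Marcus₁'s accuser]₂* c-commands the anaphor but is outside its binding domain → cannot satisfy Principle A.
*Mateo₃* c-commands the anaphor but is outside its binding domain → cannot satisfy Principle A.
*Jonas₄* c-commands the anaphor but is outside its binding domain → cannot satisfy Principle A.
*Pavel₅* c-commands the anaphor within its binding domain → licit binder.

{5}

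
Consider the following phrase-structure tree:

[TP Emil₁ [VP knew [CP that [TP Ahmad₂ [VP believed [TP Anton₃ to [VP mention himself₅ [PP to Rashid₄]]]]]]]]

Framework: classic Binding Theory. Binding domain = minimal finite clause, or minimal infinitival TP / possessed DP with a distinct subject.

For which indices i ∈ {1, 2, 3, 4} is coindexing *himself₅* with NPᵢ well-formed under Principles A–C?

{3}

*himself* is an anaphor, so Principle A applies: it must be bound in its binding domain.
Binding domain of *himself₅*: the embedded TP, whose subject is Anton₃.
*Emil₁* c-commands the anaphor but is outside its binding domain → cannot satisfy Principle A.
*Ahmad₂* c-commands the anaphor but is outside its binding domain → cannot satisfy Principle A.
*Anton₃* c-commands the anaphor within its binding domain → licit binder.
*Rashid₄* does not c-command the anaphor → cannot bind it.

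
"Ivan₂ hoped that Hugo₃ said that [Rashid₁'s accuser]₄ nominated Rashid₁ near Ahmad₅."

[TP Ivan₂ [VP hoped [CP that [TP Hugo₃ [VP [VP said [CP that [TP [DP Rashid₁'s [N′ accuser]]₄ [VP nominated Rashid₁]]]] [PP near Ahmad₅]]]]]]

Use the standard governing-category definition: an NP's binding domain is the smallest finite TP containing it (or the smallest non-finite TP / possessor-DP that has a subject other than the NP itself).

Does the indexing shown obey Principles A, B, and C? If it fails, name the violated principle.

grammatical

The two coindexed NPs are *Rashid₁* and *Rashid₁*.
*Rashid₁* is an R-expression; no coindexed NP c-commands it, so Principle C holds.
*Rashid₁* is an R-expression; *Rashid₁* does not c-command it, and no other NP shares its index, so Principle C is satisfied.
All principles are respected.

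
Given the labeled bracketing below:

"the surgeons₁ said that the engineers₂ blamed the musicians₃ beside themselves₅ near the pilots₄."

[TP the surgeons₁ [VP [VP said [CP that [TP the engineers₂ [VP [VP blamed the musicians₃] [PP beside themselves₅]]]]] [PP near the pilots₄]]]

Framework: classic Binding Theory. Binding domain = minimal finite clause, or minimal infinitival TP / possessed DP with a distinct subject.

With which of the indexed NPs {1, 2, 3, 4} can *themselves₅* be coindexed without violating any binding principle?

{2}

*themselves* is an anaphor, so Principle A applies: it must be bound in its binding domain.
Binding domain of *themselves₅*: the embedded TP, whose subject is the engineers₂.
*the surgeons₁* c-commands the anaphor but is outside its binding domain → cannot satisfy Principle A.
*the engineers₂* c-commands the anaphor within its binding domain → licit binder.
*the musicians₃* does not c-command the anaphor → cannot bind it.
*the pilots₄* does not c-command the anaphor → cannot bind it.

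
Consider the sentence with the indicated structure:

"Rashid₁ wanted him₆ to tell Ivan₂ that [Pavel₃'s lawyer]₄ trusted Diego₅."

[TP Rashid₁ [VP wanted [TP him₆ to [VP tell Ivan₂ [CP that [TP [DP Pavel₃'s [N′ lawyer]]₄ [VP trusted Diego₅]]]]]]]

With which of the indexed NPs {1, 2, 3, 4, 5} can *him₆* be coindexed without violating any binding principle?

*him* is a pronoun, so Principle B applies: it must be free in its binding domain.
Binding domain of *him₆*: the matrix TP, whose subject is Rashid₁.
*Rashid₁* c-commands the pronoun within its binding domain → coindexation would violate Principle B.
*Ivan₂*: the pronoun c-commands this R-expression → coindexation would violate Principle C on *Ivan₂*.
*Pavel₃*: the pronoun c-commands this R-expression → coindexation would violate Principle C on *Pavel₃*.
*[Pavel₃'s lawyer]₄*: the pronoun c-commands this R-expression → coindexation would violate Principle C on *[Pavel₃'s lawyer]₄*.
*Diego₅*: the pronoun c-commands this R-expression → coindexation would violate Principle C on *Diego₅*.

none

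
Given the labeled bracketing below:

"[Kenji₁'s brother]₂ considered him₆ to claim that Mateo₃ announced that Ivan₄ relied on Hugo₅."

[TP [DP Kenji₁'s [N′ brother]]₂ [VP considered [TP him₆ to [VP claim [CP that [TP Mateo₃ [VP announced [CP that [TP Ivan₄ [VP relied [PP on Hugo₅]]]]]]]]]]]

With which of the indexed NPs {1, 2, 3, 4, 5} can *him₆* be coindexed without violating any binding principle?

{1}

*him* is a pronoun, so Principle B applies: it must be free in its binding domain.
Binding domain of *him₆*: the matrix TP, whose subject is [Kenji₁'s brother]₂.
*Kenji₁* and the pronoun do not c-command one another → neither Principle B nor Principle C is at stake; coindexation permitted.
*[Kenji₁'s brother]₂* c-commands the pronoun within its binding domain → coindexation would violate Principle B.
*Mateo₃*: the pronoun c-commands this R-expression → coindexation would violate Principle C on *Mateo₃*.
*Ivan₄*: the pronoun c-commands this R-expression → coindexation would violate Principle C on *Ivan₄*.
*Hugo₅*: the pronoun c-commands this R-expression → coindexation would violate Principle C on *Hugo₅*.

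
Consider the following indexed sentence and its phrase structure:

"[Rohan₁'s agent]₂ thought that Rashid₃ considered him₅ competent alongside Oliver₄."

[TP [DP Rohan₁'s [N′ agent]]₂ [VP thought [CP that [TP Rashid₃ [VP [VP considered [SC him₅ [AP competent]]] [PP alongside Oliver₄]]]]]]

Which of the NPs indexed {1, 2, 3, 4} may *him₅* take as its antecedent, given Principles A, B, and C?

*him* is a pronoun, so Principle B applies: it must be free in its binding domain.
Binding domain of *him₅*: the embedded TP, whose subject is Rashid₃.
*Rohan₁* and the pronoun do not c-command one another → neither Principle B nor Principle C is at stake; coindexation permitted.
*[Rohan₁'s agent]₂* c-commands the pronoun but from outside its binding domain, and is not c-commanded by it → coindexation permitted.
*Rashid₃* c-commands the pronoun within its binding domain → coindexation would violate Principle B.
*Oliver₄* and the pronoun do not c-command one another → neither Principle B nor Principle C is at stake; coindexation permitted.

{1, 2, 4}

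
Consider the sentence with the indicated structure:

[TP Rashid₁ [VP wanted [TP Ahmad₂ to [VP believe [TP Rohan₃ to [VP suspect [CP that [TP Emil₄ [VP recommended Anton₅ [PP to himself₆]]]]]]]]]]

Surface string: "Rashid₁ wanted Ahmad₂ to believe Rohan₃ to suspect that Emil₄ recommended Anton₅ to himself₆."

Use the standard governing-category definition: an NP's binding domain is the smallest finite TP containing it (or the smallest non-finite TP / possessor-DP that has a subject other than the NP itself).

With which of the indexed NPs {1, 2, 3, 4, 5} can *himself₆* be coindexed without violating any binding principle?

{4, 5}

*himself* is an anaphor, so Principle A applies: it must be bound in its binding domain.
Binding domain of *himself₆*: the embedded TP, whose subject is Emil₄.
*Rashid₁* c-commands the anaphor but is outside its binding domain → cannot satisfy Principle A.
*Ahmad₂* c-commands the anaphor but is outside its binding domain → cannot satisfy Principle A.
*Rohan₃* c-commands the anaphor but is outside its binding domain → cannot satisfy Principle A.
*Emil₄* c-commands the anaphor within its binding domain → licit binder.
*Anton₅* c-commands the anaphor within its binding domain → licit binder.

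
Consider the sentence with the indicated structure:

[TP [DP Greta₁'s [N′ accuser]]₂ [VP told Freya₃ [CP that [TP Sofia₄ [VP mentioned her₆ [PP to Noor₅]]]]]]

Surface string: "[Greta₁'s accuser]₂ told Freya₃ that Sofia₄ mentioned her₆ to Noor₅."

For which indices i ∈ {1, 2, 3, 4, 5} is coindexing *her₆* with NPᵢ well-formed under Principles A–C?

{1, 2, 3}

*her* is a pronoun, so Principle B applies: it must be free in its binding domain.
Binding domain of *her₆*: the embedded TP, whose subject is Sofia₄.
*Greta₁* and the pronoun do not c-command one another → neither Principle B nor Principle C is at stake; coindexation permitted.
*[Greta₁'s accuser]₂* c-commands the pronoun but from outside its binding domain, and is not c-commanded by it → coindexation permitted.
*Freya₃* c-commands the pronoun but from outside its binding domain, and is not c-commanded by it → coindexation permitted.
*Sofia₄* c-commands the pronoun within its binding domain → coindexation would violate Principle B.
*Noor₅*: the pronoun c-commands this R-expression → coindexation would violate Principle C on *Noor₅*.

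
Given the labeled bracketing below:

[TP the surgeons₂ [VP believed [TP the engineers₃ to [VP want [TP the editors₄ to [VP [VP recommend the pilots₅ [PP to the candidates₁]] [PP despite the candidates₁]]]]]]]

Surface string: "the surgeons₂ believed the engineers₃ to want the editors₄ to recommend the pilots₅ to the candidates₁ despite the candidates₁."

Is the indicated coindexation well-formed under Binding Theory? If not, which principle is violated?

The two coindexed NPs are *the candidates₁* and *the candidates₁*.
*the candidates₁* is an R-expression; no coindexed NP c-commands it, so Principle C holds.
*the candidates₁* is an R-expression; *the candidates₁* does not c-command it, and no other NP shares its index, so Principle C is satisfied.
All principles are respected.

grammatical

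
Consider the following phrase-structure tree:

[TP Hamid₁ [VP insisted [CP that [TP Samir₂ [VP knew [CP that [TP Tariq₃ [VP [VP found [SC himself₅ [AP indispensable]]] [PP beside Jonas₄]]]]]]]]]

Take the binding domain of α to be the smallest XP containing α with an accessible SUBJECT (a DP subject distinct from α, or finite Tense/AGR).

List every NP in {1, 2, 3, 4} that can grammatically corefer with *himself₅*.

{3}

*himself* is an anaphor, so Principle A applies: it must be bound in its binding domain.
Binding domain of *himself₅*: the embedded TP, whose subject is Tariq₃.
*Hamid₁* c-commands the anaphor but is outside its binding domain → cannot satisfy Principle A.
*Samir₂* c-commands the anaphor but is outside its binding domain → cannot satisfy Principle A.
*Tariq₃* c-commands the anaphor within its binding domain → licit binder.
*Jonas₄* does not c-command the anaphor → cannot bind it.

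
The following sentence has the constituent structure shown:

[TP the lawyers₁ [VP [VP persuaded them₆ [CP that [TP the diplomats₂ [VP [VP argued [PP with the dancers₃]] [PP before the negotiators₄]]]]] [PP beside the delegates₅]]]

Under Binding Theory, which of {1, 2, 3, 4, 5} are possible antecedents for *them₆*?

{5}

*them* is a pronoun, so Principle B applies: it must be free in its binding domain.
Binding domain of *them₆*: the matrix TP, whose subject is the lawyers₁.
*the lawyers₁* c-commands the pronoun within its binding domain → coindexation would violate Principle B.
*the diplomats₂*: the pronoun c-commands this R-expression → coindexation would violate Principle C on *the diplomats₂*.
*the dancers₃*: the pronoun c-commands this R-expression → coindexation would violate Principle C on *the dancers₃*.
*the negotiators₄*: the pronoun c-commands this R-expression → coindexation would violate Principle C on *the negotiators₄*.
*the delegates₅* and the pronoun do not c-command one another → neither Principle B nor Principle C is at stake; coindexation permitted.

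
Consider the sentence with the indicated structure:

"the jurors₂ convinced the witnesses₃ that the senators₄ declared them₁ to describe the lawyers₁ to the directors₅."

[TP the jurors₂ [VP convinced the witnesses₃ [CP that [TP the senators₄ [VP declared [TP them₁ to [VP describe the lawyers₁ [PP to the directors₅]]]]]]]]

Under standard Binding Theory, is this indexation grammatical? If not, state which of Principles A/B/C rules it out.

Principle C

The two coindexed NPs are *them₁* and *the lawyers₁*.
*the lawyers₁* is an R-expression. Principle C requires it to be free everywhere.
*them₁* c-commands it and carries the same index.
The R-expression is bound → Principle C violation.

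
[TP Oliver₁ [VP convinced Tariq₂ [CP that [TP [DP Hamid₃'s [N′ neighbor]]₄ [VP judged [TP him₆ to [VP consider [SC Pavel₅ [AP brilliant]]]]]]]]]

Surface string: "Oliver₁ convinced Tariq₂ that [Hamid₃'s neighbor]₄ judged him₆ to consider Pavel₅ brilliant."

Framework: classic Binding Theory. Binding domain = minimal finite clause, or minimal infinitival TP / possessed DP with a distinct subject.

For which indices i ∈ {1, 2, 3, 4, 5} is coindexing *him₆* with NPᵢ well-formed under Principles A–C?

{1, 2, 3}

*him* is a pronoun, so Principle B applies: it must be free in its binding domain.
Binding domain of *him₆*: the embedded TP, whose subject is [Hamid₃'s neighbor]₄.
*Oliver₁* c-commands the pronoun but from outside its binding domain, and is not c-commanded by it → coindexation permitted.
*Tariq₂* c-commands the pronoun but from outside its binding domain, and is not c-commanded by it → coindexation permitted.
*Hamid₃* and the pronoun do not c-command one another → neither Principle B nor Principle C is at stake; coindexation permitted.
*[Hamid₃'s neighbor]₄* c-commands the pronoun within its binding domain → coindexation would violate Principle B.
*Pavel₅*: the pronoun c-commands this R-expression → coindexation would violate Principle C on *Pavel₅*.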